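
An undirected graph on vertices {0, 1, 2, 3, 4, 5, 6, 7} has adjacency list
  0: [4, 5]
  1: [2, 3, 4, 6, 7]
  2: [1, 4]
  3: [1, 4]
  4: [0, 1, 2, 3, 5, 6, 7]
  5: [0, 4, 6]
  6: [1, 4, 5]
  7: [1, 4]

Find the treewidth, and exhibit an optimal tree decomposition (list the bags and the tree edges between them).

Each bag holds 3 vertices, so the decomposition has width 2, which upper-bounds the treewidth. Conversely, {0, 4, 5} is a clique of size 3, and the vertices of any clique must share a bag in every tree decomposition; so some bag has ≥ 3 vertices and tw(G) ≥ 2. The upper and lower bounds meet at 2, so that is the treewidth.

Treewidth 2.
Bags: B1 = {1, 4, 6}  B2 = {1, 3, 4}  B3 = {1, 2, 4}  B4 = {1, 4, 7}  B5 = {4, 5, 6}  B6 = {0, 4, 5}
Tree: B1–B2, B2–B3, B2–B4, B1–B5, B5–B6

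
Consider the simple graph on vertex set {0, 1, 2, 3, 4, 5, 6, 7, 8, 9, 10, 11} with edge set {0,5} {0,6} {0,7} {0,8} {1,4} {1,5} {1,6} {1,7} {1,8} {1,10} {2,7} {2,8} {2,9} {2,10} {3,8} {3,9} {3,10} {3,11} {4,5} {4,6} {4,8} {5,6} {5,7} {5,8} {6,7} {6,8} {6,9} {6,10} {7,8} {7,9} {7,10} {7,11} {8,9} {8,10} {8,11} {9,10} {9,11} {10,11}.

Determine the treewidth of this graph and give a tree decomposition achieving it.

Each bag holds 5 vertices, so the decomposition has width 4, which upper-bounds the treewidth. Conversely, {3, 8, 9, 10, 11} is a clique of size 5, and the vertices of any clique must share a bag in every tree decomposition; so some bag has ≥ 5 vertices and tw(G) ≥ 4. Hence tw(G) = 4 exactly.

Treewidth 4.
One such decomposition:
Bags: B1 = {6, 7, 8, 9, 10}  B2 = {1, 6, 7, 8, 10}  B3 = {1, 5, 6, 7, 8}  B4 = {2, 7, 8, 9, 10}  B5 = {0, 5, 6, 7, 8}  B6 = {7, 8, 9, 10, 11}  B7 = {1, 4, 5, 6, 8}  B8 = {3, 8, 9, 10, 11}
Tree: B1–B2, B2–B3, B1–B4, B3–B5, B1–B6, B3–B7, B6–B8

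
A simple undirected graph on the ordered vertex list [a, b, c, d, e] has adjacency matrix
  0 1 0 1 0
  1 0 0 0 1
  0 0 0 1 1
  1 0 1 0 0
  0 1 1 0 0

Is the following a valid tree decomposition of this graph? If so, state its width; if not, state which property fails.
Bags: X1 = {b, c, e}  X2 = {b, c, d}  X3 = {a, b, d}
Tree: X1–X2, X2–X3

Yes; width 2.

Every vertex of G appears in some bag (union = {a, b, c, d, e}); every edge is covered by a bag; and for each vertex v the set of bags containing v is connected in the bag tree. The decomposition is therefore valid. The largest bag has 3 vertices, so the width is 2.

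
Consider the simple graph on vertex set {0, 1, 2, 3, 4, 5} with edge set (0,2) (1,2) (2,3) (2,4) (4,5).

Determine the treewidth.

1

A width-1 tree decomposition is:
Bags: B1 = {2, 4}  B2 = {2, 3}  B3 = {0, 2}  B4 = {1, 2}  B5 = {4, 5}
Tree: B1–B2, B1–B3, B2–B4, B1–B5
The largest bag has 2 vertices, giving width 1; this decomposition certifies tw(G) ≤ 1. G has an edge, so its treewidth is at least 1. The upper and lower bounds meet at 1, so that is the treewidth.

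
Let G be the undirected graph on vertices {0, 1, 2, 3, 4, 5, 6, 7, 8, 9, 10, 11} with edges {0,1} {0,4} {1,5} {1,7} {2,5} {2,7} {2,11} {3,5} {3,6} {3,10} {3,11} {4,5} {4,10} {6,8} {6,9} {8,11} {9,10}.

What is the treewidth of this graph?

A width-3 tree decomposition is:
Bags: B1 = {6, 8, 9, 11}  B2 = {3, 6, 9, 11}  B3 = {3, 9, 10, 11}  B4 = {2, 3, 10, 11}  B5 = {2, 3, 5, 10}  B6 = {2, 4, 5, 10}  B7 = {2, 4, 5, 7}  B8 = {1, 4, 5, 7}  B9 = {0, 1, 4, 7}
Tree: B1–B2, B2–B3, B3–B4, B4–B5, B5–B6, B6–B7, B7–B8, B8–B9
Each bag holds 4 vertices, so the decomposition has width 3, which upper-bounds the treewidth. For the lower bound: the 4 vertex sets {6,8,9}, {11}, {3}, {2,4,5,10} are disjoint, each induces a connected subgraph, and every pair is joined by at least one edge of G. Contracting each set to a single vertex therefore yields K_{4} as a minor, and since treewidth is minor-monotone, tw(G) ≥ tw(K_{4}) = 3. The upper and lower bounds meet at 3, so that is the treewidth.

3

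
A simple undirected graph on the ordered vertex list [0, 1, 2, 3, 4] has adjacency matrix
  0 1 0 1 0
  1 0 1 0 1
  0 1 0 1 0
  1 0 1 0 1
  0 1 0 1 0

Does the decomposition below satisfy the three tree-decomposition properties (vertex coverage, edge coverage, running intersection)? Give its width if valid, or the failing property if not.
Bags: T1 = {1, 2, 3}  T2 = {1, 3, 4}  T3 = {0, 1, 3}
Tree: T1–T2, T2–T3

Vertex coverage: the bags together contain {0, 1, 2, 3, 4}, the full vertex set. Edge coverage: each edge of G has both endpoints in at least one bag. Running intersection: for every vertex, the bags containing it form a connected subtree. All three properties hold, so this is a valid tree decomposition of width max|bag| − 1 = 2, and hence tw(G) ≤ 2.

Yes; width 2.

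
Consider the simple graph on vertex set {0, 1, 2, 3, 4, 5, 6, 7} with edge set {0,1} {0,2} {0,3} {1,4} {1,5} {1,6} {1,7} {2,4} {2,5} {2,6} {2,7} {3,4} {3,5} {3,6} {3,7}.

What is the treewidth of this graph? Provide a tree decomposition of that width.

Every bag has size at most 4, so the width is 4 − 1 = 3 and tw(G) ≤ 3. For the lower bound: the 4 vertex sets {0,1}, {3,4}, {2}, {7} are disjoint, each induces a connected subgraph, and every pair is joined by at least one edge of G. Contracting each set to a single vertex therefore yields K_{4} as a minor, and since treewidth is minor-monotone, tw(G) ≥ tw(K_{4}) = 3. Hence tw(G) = 3 exactly.

Treewidth 3.
One optimal decomposition is:
Bags: B1 = {0, 1, 2, 3}  B2 = {1, 2, 3, 4}  B3 = {1, 2, 3, 7}  B4 = {1, 2, 3, 6}  B5 = {1, 2, 3, 5}
Tree: B1–B2, B2–B3, B3–B4, B4–B5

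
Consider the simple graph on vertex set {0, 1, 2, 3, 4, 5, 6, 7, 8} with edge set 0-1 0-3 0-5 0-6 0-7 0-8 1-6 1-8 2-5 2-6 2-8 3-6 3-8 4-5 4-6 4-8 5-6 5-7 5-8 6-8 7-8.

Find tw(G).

A width-3 tree decomposition is:
Bags: B1 = {0, 3, 6, 8}  B2 = {0, 5, 6, 8}  B3 = {4, 5, 6, 8}  B4 = {0, 1, 6, 8}  B5 = {0, 5, 7, 8}  B6 = {2, 5, 6, 8}
Tree: B1–B2, B2–B3, B2–B4, B2–B5, B2–B6
The largest bag has 4 vertices, giving width 3; this decomposition certifies tw(G) ≤ 3. On the other hand G contains the 4-clique {0, 1, 6, 8}. A clique must lie in a single bag of any decomposition, so no decomposition can have width below 3. Therefore the treewidth is 3.

3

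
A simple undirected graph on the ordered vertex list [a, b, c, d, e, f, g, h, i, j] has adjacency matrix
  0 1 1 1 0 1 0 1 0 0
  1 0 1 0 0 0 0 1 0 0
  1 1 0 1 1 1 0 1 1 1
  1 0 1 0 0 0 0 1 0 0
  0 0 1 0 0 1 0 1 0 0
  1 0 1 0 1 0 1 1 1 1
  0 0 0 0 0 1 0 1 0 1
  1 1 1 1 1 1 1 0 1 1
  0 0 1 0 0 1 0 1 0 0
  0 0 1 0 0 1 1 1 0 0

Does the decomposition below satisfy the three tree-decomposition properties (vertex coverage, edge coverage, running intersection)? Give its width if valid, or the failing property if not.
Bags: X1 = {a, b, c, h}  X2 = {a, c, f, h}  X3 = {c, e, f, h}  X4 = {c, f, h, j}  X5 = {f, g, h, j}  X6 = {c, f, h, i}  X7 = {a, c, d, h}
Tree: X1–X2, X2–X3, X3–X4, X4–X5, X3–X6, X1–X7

Checking the three conditions: (i) the bags cover all of {a, b, c, d, e, f, g, h, i, j}; (ii) for each edge, some bag contains both endpoints; (iii) the bags containing any fixed vertex form a subtree. All hold, so the decomposition is valid with width 4 − 1 = 3.

Yes; width 3.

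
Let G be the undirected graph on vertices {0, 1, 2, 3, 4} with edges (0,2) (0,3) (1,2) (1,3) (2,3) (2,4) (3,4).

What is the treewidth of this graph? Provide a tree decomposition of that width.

Every bag has size at most 3, so the width is 3 − 1 = 2 and tw(G) ≤ 2. For the lower bound, the 3 vertices {0, 2, 3} are pairwise adjacent, and any tree decomposition puts a clique entirely inside one bag — forcing width ≥ 2. Therefore the treewidth is 2.

Treewidth 2.
One optimal decomposition is:
Bags: B1 = {2, 3, 4}  B2 = {0, 2, 3}  B3 = {1, 2, 3}
Tree: B1–B2, B1–B3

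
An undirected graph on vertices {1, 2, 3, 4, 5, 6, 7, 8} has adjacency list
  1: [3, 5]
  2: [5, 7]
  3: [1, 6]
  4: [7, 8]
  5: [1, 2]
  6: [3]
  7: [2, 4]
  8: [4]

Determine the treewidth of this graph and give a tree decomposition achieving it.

Treewidth 1.
One such decomposition:
Bags: B1 = {4, 8}  B2 = {4, 7}  B3 = {2, 7}  B4 = {2, 5}  B5 = {1, 5}  B6 = {1, 3}  B7 = {3, 6}
Tree: B1–B2, B2–B3, B3–B4, B4–B5, B5–B6, B6–B7

Each bag holds 2 vertices, so the decomposition has width 1, which upper-bounds the treewidth. G has an edge, so its treewidth is at least 1. The upper and lower bounds meet at 1, so that is the treewidth.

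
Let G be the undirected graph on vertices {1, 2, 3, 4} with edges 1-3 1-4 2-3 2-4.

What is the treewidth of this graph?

2

A width-2 tree decomposition is:
Bags: B1 = {1, 2, 4}  B2 = {1, 2, 3}
Tree: B1–B2
The largest bag has 3 vertices, giving width 2; this decomposition certifies tw(G) ≤ 2. Since 2–4–1–3–2 is a cycle in G, G is not acyclic. Forests are exactly the graphs of treewidth ≤ 1, so tw(G) ≥ 2. Therefore the treewidth is 2.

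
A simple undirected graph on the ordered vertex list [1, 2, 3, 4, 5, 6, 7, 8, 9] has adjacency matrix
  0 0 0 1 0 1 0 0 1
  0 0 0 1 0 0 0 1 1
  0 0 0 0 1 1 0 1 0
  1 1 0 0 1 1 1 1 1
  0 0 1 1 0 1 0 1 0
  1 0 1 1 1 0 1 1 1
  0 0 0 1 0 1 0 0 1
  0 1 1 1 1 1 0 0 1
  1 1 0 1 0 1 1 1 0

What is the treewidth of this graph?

A width-3 tree decomposition is:
Bags: B1 = {4, 6, 8, 9}  B2 = {1, 4, 6, 9}  B3 = {4, 5, 6, 8}  B4 = {3, 5, 6, 8}  B5 = {4, 6, 7, 9}  B6 = {2, 4, 8, 9}
Tree: B1–B2, B1–B3, B3–B4, B2–B5, B1–B6
Each bag holds 4 vertices, so the decomposition has width 3, which upper-bounds the treewidth. For the lower bound, the 4 vertices {3, 5, 6, 8} are pairwise adjacent, and any tree decomposition puts a clique entirely inside one bag — forcing width ≥ 3. Hence tw(G) = 3 exactly.

3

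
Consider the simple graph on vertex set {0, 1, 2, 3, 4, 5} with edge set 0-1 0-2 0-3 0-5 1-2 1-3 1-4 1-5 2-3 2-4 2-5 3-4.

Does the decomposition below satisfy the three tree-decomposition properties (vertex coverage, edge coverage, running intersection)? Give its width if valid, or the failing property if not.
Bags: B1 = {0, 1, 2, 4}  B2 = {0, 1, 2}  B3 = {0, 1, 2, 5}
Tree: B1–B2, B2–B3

No — vertex 3 appears in no bag.

A tree decomposition must satisfy three properties: every vertex lies in some bag; for every edge, both endpoints lie together in some bag; and for every vertex, the bags containing it form a connected subtree. Here vertex 3 appears in no bag, so the decomposition is invalid.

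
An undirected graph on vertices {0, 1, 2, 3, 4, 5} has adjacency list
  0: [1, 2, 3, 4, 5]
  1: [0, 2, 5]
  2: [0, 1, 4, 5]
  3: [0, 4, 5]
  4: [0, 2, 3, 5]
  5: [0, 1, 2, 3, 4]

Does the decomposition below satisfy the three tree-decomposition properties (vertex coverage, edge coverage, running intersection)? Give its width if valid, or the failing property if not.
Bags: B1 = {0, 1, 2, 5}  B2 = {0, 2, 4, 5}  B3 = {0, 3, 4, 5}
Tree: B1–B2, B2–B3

Yes; width 3.

Checking the three conditions: (i) the bags cover all of {0, 1, 2, 3, 4, 5}; (ii) for each edge, some bag contains both endpoints; (iii) the bags containing any fixed vertex form a subtree. All hold, so the decomposition is valid with width 4 − 1 = 3.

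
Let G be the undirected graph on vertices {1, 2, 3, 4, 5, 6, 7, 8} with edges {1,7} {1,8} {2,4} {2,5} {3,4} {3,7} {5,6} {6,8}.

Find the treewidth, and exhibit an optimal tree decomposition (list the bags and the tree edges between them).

Treewidth 2.
One optimal decomposition is:
Bags: B1 = {2, 5, 6}  B2 = {2, 4, 6}  B3 = {3, 4, 6}  B4 = {3, 6, 7}  B5 = {1, 6, 7}  B6 = {1, 6, 8}
Tree: B1–B2, B2–B3, B3–B4, B4–B5, B5–B6

The largest bag has 3 vertices, giving width 2; this decomposition certifies tw(G) ≤ 2. Since 6–5–2–4–3–7–1–8–6 is a cycle in G, G is not acyclic. Forests are exactly the graphs of treewidth ≤ 1, so tw(G) ≥ 2. Therefore the treewidth is 2.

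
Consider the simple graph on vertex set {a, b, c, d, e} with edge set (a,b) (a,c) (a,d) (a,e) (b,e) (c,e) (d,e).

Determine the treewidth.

A width-2 tree decomposition is:
Bags: B1 = {a, b, e}  B2 = {a, d, e}  B3 = {a, c, e}
Tree: B1–B2, B1–B3
Each bag holds 3 vertices, so the decomposition has width 2, which upper-bounds the treewidth. Conversely, {a, d, e} is a clique of size 3, and the vertices of any clique must share a bag in every tree decomposition; so some bag has ≥ 3 vertices and tw(G) ≥ 2. Therefore the treewidth is 2.

2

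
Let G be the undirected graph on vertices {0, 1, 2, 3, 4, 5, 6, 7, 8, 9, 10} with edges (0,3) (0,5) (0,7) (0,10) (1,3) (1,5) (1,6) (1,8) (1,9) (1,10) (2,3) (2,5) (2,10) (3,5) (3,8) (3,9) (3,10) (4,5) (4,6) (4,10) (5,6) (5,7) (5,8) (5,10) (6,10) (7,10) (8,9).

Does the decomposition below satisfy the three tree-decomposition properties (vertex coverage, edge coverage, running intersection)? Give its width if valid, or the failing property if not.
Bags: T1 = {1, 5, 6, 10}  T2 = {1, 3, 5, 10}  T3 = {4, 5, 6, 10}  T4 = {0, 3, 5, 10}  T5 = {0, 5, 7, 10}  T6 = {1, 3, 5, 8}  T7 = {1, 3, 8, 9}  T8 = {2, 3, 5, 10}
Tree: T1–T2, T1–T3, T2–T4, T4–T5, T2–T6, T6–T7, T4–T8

Checking the three conditions: (i) the bags cover all of {0, 1, 2, 3, 4, 5, 6, 7, 8, 9, 10}; (ii) for each edge, some bag contains both endpoints; (iii) the bags containing any fixed vertex form a subtree. All hold, so the decomposition is valid with width 4 − 1 = 3.

Yes; width 3.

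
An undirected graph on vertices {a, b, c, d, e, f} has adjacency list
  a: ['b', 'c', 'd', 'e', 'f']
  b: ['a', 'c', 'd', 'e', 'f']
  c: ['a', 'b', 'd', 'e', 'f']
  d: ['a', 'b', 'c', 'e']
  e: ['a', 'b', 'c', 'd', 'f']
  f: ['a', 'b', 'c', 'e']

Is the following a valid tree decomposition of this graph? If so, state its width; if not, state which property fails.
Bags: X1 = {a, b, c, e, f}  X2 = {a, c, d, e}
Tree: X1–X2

A tree decomposition must satisfy three properties: every vertex lies in some bag; for every edge, both endpoints lie together in some bag; and for every vertex, the bags containing it form a connected subtree. Here edge (b,d) lies in no bag, so the decomposition is invalid.

No — edge (b,d) lies in no bag.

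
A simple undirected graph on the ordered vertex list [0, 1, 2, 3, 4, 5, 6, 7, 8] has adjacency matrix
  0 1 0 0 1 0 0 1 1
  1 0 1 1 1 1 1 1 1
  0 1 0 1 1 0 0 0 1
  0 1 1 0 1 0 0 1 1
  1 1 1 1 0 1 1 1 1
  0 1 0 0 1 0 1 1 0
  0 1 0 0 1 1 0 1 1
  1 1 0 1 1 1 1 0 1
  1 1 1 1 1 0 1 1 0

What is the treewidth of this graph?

A width-4 tree decomposition is:
Bags: B1 = {1, 4, 6, 7, 8}  B2 = {1, 3, 4, 7, 8}  B3 = {1, 4, 5, 6, 7}  B4 = {0, 1, 4, 7, 8}  B5 = {1, 2, 3, 4, 8}
Tree: B1–B2, B1–B3, B1–B4, B2–B5
The largest bag has 5 vertices, giving width 4; this decomposition certifies tw(G) ≤ 4. Conversely, {1, 2, 3, 4, 8} is a clique of size 5, and the vertices of any clique must share a bag in every tree decomposition; so some bag has ≥ 5 vertices and tw(G) ≥ 4. The upper and lower bounds meet at 4, so that is the treewidth.

4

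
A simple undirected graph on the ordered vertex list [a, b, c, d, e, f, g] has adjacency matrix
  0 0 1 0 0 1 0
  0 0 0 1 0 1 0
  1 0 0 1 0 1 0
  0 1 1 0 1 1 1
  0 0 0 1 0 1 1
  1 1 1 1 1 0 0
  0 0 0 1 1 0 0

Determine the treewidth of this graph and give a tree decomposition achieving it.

The largest bag has 3 vertices, giving width 2; this decomposition certifies tw(G) ≤ 2. On the other hand G contains the 3-clique {d, e, g}. A clique must lie in a single bag of any decomposition, so no decomposition can have width below 2. Hence tw(G) = 2 exactly.

Treewidth 2.
One such decomposition:
Bags: B1 = {a, c, f}  B2 = {c, d, f}  B3 = {d, e, f}  B4 = {d, e, g}  B5 = {b, d, f}
Tree: B1–B2, B2–B3, B3–B4, B3–B5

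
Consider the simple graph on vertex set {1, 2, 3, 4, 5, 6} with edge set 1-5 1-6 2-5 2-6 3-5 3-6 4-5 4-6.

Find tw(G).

A width-2 tree decomposition is:
Bags: B1 = {4, 5, 6}  B2 = {2, 5, 6}  B3 = {3, 5, 6}  B4 = {1, 5, 6}
Tree: B1–B2, B2–B3, B3–B4
Every bag has size at most 3, so the width is 3 − 1 = 2 and tw(G) ≤ 2. Since 5–4–6–2–5 is a cycle in G, G is not acyclic. Forests are exactly the graphs of treewidth ≤ 1, so tw(G) ≥ 2. Combining the bounds, tw(G) = 2.

2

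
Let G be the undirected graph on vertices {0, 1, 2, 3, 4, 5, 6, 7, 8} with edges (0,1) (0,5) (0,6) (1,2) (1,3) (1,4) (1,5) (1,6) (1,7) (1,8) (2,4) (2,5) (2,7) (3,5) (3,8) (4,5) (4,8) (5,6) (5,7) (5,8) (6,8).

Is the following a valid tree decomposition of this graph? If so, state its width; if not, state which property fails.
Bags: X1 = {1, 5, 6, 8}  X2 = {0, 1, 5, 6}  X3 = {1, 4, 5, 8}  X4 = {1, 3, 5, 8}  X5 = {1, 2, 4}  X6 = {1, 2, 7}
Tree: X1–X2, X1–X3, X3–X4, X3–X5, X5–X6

A tree decomposition must satisfy three properties: every vertex lies in some bag; for every edge, both endpoints lie together in some bag; and for every vertex, the bags containing it form a connected subtree. Here edge (5,2) lies in no bag, so the decomposition is invalid.

No — edge (5,2) lies in no bag.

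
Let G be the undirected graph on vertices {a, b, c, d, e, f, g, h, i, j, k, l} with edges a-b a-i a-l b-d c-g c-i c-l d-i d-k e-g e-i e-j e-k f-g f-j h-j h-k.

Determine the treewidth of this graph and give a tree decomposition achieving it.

Each bag holds 4 vertices, so the decomposition has width 3, which upper-bounds the treewidth. For the lower bound: the 4 vertex sets {f,h,j}, {g}, {e}, {c,d,i,k} are disjoint, each induces a connected subgraph, and every pair is joined by at least one edge of G. Contracting each set to a single vertex therefore yields K_{4} as a minor, and since treewidth is minor-monotone, tw(G) ≥ tw(K_{4}) = 3. Combining the bounds, tw(G) = 3.

Treewidth 3.
Bags: B1 = {f, g, h, j}  B2 = {e, g, h, j}  B3 = {e, g, h, k}  B4 = {c, e, g, k}  B5 = {c, e, i, k}  B6 = {c, d, i, k}  B7 = {c, d, i, l}  B8 = {a, d, i, l}  B9 = {a, b, d, l}
Tree: B1–B2, B2–B3, B3–B4, B4–B5, B5–B6, B6–B7, B7–B8, B8–B9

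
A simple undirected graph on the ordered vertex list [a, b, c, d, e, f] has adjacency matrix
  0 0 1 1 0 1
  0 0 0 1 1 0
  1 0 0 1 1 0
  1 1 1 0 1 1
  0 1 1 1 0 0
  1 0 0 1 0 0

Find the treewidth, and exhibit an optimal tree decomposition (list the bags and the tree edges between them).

Treewidth 2.
Bags: B1 = {a, d, f}  B2 = {a, c, d}  B3 = {c, d, e}  B4 = {b, d, e}
Tree: B1–B2, B2–B3, B3–B4

Every bag has size at most 3, so the width is 3 − 1 = 2 and tw(G) ≤ 2. Conversely, {c, d, e} is a clique of size 3, and the vertices of any clique must share a bag in every tree decomposition; so some bag has ≥ 3 vertices and tw(G) ≥ 2. Hence tw(G) = 2 exactly.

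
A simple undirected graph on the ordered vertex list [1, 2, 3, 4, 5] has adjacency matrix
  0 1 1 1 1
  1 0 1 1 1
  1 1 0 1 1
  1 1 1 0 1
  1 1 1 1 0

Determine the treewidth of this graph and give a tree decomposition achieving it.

Treewidth 4.
One such decomposition:
Bags: B1 = {1, 2, 3, 4, 5}
Tree: (single bag)

A single bag containing all 5 vertices is trivially a valid decomposition of width 4. For the lower bound, the 5 vertices {1, 2, 3, 4, 5} are pairwise adjacent, and any tree decomposition puts a clique entirely inside one bag — forcing width ≥ 4. Hence tw(G) = 4 exactly.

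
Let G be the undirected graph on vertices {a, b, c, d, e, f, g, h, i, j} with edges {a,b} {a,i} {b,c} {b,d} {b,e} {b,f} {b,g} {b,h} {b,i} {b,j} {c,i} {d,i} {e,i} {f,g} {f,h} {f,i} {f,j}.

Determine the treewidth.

2

A width-2 tree decomposition is:
Bags: B1 = {a, b, i}  B2 = {b, f, i}  B3 = {b, f, j}  B4 = {b, f, h}  B5 = {b, c, i}  B6 = {b, d, i}  B7 = {b, e, i}  B8 = {b, f, g}
Tree: B1–B2, B2–B3, B3–B4, B2–B5, B1–B6, B5–B7, B4–B8
The largest bag has 3 vertices, giving width 2; this decomposition certifies tw(G) ≤ 2. Conversely, {b, f, g} is a clique of size 3, and the vertices of any clique must share a bag in every tree decomposition; so some bag has ≥ 3 vertices and tw(G) ≥ 2. Therefore the treewidth is 2.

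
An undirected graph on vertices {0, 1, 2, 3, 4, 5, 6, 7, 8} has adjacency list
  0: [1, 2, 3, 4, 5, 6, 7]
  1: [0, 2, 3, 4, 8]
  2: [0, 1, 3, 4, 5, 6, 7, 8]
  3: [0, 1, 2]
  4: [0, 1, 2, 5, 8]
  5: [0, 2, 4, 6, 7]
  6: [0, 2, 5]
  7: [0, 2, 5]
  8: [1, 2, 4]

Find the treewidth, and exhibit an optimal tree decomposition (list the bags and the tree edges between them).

Every bag has size at most 4, so the width is 4 − 1 = 3 and tw(G) ≤ 3. Conversely, {0, 1, 2, 3} is a clique of size 4, and the vertices of any clique must share a bag in every tree decomposition; so some bag has ≥ 4 vertices and tw(G) ≥ 3. Therefore the treewidth is 3.

Treewidth 3.
One optimal decomposition is:
Bags: B1 = {0, 1, 2, 3}  B2 = {0, 1, 2, 4}  B3 = {0, 2, 4, 5}  B4 = {1, 2, 4, 8}  B5 = {0, 2, 5, 6}  B6 = {0, 2, 5, 7}
Tree: B1–B2, B2–B3, B2–B4, B3–B5, B5–B6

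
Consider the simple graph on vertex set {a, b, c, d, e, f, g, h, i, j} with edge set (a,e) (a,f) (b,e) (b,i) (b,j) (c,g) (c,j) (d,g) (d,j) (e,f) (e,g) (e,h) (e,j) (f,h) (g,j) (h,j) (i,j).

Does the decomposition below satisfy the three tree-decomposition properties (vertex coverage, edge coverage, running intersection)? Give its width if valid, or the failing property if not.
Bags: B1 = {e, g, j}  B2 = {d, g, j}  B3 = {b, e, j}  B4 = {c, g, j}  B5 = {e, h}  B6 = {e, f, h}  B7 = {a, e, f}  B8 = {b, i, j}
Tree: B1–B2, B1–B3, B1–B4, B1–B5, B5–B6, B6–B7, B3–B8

A tree decomposition must satisfy three properties: every vertex lies in some bag; for every edge, both endpoints lie together in some bag; and for every vertex, the bags containing it form a connected subtree. Here edge (j,h) lies in no bag, so the decomposition is invalid.

No — edge (j,h) lies in no bag.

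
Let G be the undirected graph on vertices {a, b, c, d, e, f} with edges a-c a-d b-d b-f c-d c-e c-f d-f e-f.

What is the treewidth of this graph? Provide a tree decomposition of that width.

Treewidth 2.
One such decomposition:
Bags: B1 = {a, c, d}  B2 = {c, d, f}  B3 = {b, d, f}  B4 = {c, e, f}
Tree: B1–B2, B2–B3, B2–B4

Each bag holds 3 vertices, so the decomposition has width 2, which upper-bounds the treewidth. For the lower bound, the 3 vertices {a, c, d} are pairwise adjacent, and any tree decomposition puts a clique entirely inside one bag — forcing width ≥ 2. Therefore the treewidth is 2.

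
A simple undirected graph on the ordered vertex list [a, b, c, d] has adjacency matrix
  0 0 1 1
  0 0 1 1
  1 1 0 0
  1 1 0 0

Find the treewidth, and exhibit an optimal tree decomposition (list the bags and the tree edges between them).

The largest bag has 3 vertices, giving width 2; this decomposition certifies tw(G) ≤ 2. For the lower bound, G contains the cycle d–a–c–b–d, so G is not a forest; only forests have treewidth ≤ 1, hence tw(G) ≥ 2. Combining the bounds, tw(G) = 2.

Treewidth 2.
Bags: B1 = {a, c, d}  B2 = {b, c, d}
Tree: B1–B2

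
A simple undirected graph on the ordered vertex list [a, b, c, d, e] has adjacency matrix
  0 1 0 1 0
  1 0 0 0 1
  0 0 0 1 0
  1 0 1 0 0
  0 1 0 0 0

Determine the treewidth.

A width-1 tree decomposition is:
Bags: B1 = {c, d}  B2 = {a, d}  B3 = {a, b}  B4 = {b, e}
Tree: B1–B2, B2–B3, B3–B4
Every bag has size at most 2, so the width is 2 − 1 = 1 and tw(G) ≤ 1. G has an edge, so its treewidth is at least 1. The upper and lower bounds meet at 1, so that is the treewidth.

1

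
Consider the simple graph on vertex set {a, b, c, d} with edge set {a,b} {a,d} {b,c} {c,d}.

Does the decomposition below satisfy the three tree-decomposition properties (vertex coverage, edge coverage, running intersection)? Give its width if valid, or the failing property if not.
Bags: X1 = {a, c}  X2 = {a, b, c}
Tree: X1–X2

A tree decomposition must satisfy three properties: every vertex lies in some bag; for every edge, both endpoints lie together in some bag; and for every vertex, the bags containing it form a connected subtree. Here vertex d appears in no bag, so the decomposition is invalid.

No — vertex d appears in no bag.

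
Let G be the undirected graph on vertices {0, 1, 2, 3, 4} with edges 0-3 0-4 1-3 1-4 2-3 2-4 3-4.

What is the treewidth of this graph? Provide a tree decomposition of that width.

The largest bag has 3 vertices, giving width 2; this decomposition certifies tw(G) ≤ 2. On the other hand G contains the 3-clique {0, 3, 4}. A clique must lie in a single bag of any decomposition, so no decomposition can have width below 2. Therefore the treewidth is 2.

Treewidth 2.
One such decomposition:
Bags: B1 = {2, 3, 4}  B2 = {1, 3, 4}  B3 = {0, 3, 4}
Tree: B1–B2, B2–B3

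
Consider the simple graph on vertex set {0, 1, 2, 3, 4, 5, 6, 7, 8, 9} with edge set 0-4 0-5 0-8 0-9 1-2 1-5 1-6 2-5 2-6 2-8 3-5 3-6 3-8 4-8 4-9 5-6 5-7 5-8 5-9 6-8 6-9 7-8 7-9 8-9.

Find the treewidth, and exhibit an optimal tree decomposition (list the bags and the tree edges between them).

Treewidth 3.
One such decomposition:
Bags: B1 = {5, 6, 8, 9}  B2 = {3, 5, 6, 8}  B3 = {0, 5, 8, 9}  B4 = {5, 7, 8, 9}  B5 = {2, 5, 6, 8}  B6 = {1, 2, 5, 6}  B7 = {0, 4, 8, 9}
Tree: B1–B2, B1–B3, B1–B4, B1–B5, B5–B6, B3–B7

The largest bag has 4 vertices, giving width 3; this decomposition certifies tw(G) ≤ 3. Conversely, {0, 4, 8, 9} is a clique of size 4, and the vertices of any clique must share a bag in every tree decomposition; so some bag has ≥ 4 vertices and tw(G) ≥ 3. The upper and lower bounds meet at 3, so that is the treewidth.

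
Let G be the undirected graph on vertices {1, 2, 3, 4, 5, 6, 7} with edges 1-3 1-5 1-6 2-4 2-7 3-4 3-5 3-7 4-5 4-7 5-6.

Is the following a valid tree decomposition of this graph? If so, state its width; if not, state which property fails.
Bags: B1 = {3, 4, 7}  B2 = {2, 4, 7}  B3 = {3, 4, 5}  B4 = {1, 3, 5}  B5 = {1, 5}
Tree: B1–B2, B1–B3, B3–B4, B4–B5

No — vertex 6 appears in no bag.

A tree decomposition must satisfy three properties: every vertex lies in some bag; for every edge, both endpoints lie together in some bag; and for every vertex, the bags containing it form a connected subtree. Here vertex 6 appears in no bag, so the decomposition is invalid.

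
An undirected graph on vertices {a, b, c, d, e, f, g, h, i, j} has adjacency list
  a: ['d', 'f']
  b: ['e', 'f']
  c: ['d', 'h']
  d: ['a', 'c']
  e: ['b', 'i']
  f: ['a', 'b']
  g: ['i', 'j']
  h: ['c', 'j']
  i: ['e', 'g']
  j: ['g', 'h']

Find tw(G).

A width-2 tree decomposition is:
Bags: B1 = {g, i, j}  B2 = {h, i, j}  B3 = {c, h, i}  B4 = {c, d, i}  B5 = {a, d, i}  B6 = {a, f, i}  B7 = {b, f, i}  B8 = {b, e, i}
Tree: B1–B2, B2–B3, B3–B4, B4–B5, B5–B6, B6–B7, B7–B8
The largest bag has 3 vertices, giving width 2; this decomposition certifies tw(G) ≤ 2. Since i–g–j–h–c–d–a–f–b–e–i is a cycle in G, G is not acyclic. Forests are exactly the graphs of treewidth ≤ 1, so tw(G) ≥ 2. Combining the bounds, tw(G) = 2.

2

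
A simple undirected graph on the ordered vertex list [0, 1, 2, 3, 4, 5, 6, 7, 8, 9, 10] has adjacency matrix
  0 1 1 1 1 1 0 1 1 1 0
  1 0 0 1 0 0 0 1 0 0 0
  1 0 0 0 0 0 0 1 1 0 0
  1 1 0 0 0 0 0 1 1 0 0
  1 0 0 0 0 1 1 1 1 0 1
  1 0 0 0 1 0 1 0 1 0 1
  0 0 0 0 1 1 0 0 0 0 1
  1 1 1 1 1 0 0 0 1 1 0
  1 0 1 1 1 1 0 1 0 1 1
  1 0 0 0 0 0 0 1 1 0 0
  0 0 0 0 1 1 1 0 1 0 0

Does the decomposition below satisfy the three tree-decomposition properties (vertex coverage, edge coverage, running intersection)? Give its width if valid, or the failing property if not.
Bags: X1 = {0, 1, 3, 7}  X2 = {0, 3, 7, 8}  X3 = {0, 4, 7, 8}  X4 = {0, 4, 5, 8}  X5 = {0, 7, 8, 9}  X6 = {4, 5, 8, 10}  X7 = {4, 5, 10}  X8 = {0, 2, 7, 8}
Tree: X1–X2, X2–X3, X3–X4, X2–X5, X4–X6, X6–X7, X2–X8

No — vertex 6 appears in no bag.

A tree decomposition must satisfy three properties: every vertex lies in some bag; for every edge, both endpoints lie together in some bag; and for every vertex, the bags containing it form a connected subtree. Here vertex 6 appears in no bag, so the decomposition is invalid.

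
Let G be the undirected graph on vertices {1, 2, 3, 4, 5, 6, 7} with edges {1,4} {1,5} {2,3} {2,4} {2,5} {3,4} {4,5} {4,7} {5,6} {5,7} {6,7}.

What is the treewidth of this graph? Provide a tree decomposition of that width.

Treewidth 2.
One such decomposition:
Bags: B1 = {1, 4, 5}  B2 = {2, 4, 5}  B3 = {4, 5, 7}  B4 = {2, 3, 4}  B5 = {5, 6, 7}
Tree: B1–B2, B1–B3, B2–B4, B3–B5

Every bag has size at most 3, so the width is 3 − 1 = 2 and tw(G) ≤ 2. For the lower bound, the 3 vertices {2, 3, 4} are pairwise adjacent, and any tree decomposition puts a clique entirely inside one bag — forcing width ≥ 2. Hence tw(G) = 2 exactly.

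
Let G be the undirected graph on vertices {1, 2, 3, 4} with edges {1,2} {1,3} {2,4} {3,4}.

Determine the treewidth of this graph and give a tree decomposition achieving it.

Treewidth 2.
One such decomposition:
Bags: B1 = {1, 2, 4}  B2 = {1, 3, 4}
Tree: B1–B2

Each bag holds 3 vertices, so the decomposition has width 2, which upper-bounds the treewidth. Since 4–2–1–3–4 is a cycle in G, G is not acyclic. Forests are exactly the graphs of treewidth ≤ 1, so tw(G) ≥ 2. Hence tw(G) = 2 exactly.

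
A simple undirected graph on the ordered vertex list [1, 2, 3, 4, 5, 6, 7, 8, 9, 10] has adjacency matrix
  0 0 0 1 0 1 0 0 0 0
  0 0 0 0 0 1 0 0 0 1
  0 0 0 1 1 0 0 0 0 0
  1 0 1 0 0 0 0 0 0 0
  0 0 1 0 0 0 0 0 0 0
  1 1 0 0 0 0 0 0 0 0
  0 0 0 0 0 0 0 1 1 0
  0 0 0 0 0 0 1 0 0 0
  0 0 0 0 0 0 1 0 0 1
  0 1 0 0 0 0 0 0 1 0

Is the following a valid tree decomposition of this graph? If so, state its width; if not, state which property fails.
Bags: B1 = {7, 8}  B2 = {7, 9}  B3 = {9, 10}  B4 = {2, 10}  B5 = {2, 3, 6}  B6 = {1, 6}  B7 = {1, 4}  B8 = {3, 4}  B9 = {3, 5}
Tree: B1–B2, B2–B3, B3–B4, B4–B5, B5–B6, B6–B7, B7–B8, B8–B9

A tree decomposition must satisfy three properties: every vertex lies in some bag; for every edge, both endpoints lie together in some bag; and for every vertex, the bags containing it form a connected subtree. Here bags containing vertex 3 are not connected in the tree, so the decomposition is invalid.

No — bags containing vertex 3 are not connected in the tree.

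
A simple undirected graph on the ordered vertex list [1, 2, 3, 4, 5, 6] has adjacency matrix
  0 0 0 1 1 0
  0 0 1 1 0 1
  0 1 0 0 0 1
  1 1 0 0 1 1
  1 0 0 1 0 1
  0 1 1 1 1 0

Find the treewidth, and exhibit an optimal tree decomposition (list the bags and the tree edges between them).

Treewidth 2.
One such decomposition:
Bags: B1 = {4, 5, 6}  B2 = {1, 4, 5}  B3 = {2, 4, 6}  B4 = {2, 3, 6}
Tree: B1–B2, B1–B3, B3–B4

The largest bag has 3 vertices, giving width 2; this decomposition certifies tw(G) ≤ 2. Conversely, {2, 3, 6} is a clique of size 3, and the vertices of any clique must share a bag in every tree decomposition; so some bag has ≥ 3 vertices and tw(G) ≥ 2. Combining the bounds, tw(G) = 2.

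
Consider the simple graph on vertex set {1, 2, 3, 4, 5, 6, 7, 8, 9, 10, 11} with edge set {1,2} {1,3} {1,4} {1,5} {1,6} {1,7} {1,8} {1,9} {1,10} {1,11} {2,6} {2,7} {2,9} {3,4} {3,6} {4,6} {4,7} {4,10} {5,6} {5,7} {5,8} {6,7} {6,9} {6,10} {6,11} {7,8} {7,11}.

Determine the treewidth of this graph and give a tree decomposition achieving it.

The largest bag has 4 vertices, giving width 3; this decomposition certifies tw(G) ≤ 3. For the lower bound, the 4 vertices {1, 5, 7, 8} are pairwise adjacent, and any tree decomposition puts a clique entirely inside one bag — forcing width ≥ 3. Combining the bounds, tw(G) = 3.

Treewidth 3.
Bags: B1 = {1, 4, 6, 7}  B2 = {1, 2, 6, 7}  B3 = {1, 5, 6, 7}  B4 = {1, 6, 7, 11}  B5 = {1, 3, 4, 6}  B6 = {1, 2, 6, 9}  B7 = {1, 4, 6, 10}  B8 = {1, 5, 7, 8}
Tree: B1–B2, B2–B3, B3–B4, B1–B5, B2–B6, B5–B7, B3–B8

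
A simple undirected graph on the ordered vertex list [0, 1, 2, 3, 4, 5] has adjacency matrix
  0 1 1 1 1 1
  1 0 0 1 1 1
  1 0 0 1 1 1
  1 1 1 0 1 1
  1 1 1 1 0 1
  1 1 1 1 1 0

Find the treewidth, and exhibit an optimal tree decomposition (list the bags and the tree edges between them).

Treewidth 4.
One such decomposition:
Bags: B1 = {0, 2, 3, 4, 5}  B2 = {0, 1, 3, 4, 5}
Tree: B1–B2

Each bag holds 5 vertices, so the decomposition has width 4, which upper-bounds the treewidth. On the other hand G contains the 5-clique {0, 1, 3, 4, 5}. A clique must lie in a single bag of any decomposition, so no decomposition can have width below 4. The upper and lower bounds meet at 4, so that is the treewidth.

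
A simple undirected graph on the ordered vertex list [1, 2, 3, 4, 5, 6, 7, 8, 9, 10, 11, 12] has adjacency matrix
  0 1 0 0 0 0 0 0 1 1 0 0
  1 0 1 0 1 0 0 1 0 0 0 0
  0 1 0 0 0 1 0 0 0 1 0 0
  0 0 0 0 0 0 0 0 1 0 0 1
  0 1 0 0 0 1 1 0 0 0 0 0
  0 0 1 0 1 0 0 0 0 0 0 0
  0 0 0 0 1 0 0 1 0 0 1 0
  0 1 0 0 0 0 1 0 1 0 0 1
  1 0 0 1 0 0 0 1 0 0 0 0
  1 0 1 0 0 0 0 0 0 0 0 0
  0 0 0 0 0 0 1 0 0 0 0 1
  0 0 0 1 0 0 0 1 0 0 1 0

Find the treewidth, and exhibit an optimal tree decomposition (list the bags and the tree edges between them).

Treewidth 3.
One such decomposition:
Bags: B1 = {3, 5, 6, 10}  B2 = {2, 3, 5, 10}  B3 = {1, 2, 5, 10}  B4 = {1, 2, 5, 7}  B5 = {1, 2, 7, 8}  B6 = {1, 7, 8, 9}  B7 = {7, 8, 9, 11}  B8 = {8, 9, 11, 12}  B9 = {4, 9, 11, 12}
Tree: B1–B2, B2–B3, B3–B4, B4–B5, B5–B6, B6–B7, B7–B8, B8–B9

Each bag holds 4 vertices, so the decomposition has width 3, which upper-bounds the treewidth. For the lower bound: the 4 vertex sets {3,6,10}, {5}, {2}, {1,7,8,9} are disjoint, each induces a connected subgraph, and every pair is joined by at least one edge of G. Contracting each set to a single vertex therefore yields K_{4} as a minor, and since treewidth is minor-monotone, tw(G) ≥ tw(K_{4}) = 3. Combining the bounds, tw(G) = 3.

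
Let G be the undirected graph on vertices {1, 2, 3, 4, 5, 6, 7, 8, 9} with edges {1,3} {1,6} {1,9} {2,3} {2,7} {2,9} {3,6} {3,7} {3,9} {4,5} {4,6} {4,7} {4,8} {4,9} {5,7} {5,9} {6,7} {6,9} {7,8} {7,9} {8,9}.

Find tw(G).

A width-3 tree decomposition is:
Bags: B1 = {3, 6, 7, 9}  B2 = {4, 6, 7, 9}  B3 = {4, 5, 7, 9}  B4 = {1, 3, 6, 9}  B5 = {4, 7, 8, 9}  B6 = {2, 3, 7, 9}
Tree: B1–B2, B2–B3, B1–B4, B2–B5, B1–B6
The largest bag has 4 vertices, giving width 3; this decomposition certifies tw(G) ≤ 3. Conversely, {1, 3, 6, 9} is a clique of size 4, and the vertices of any clique must share a bag in every tree decomposition; so some bag has ≥ 4 vertices and tw(G) ≥ 3. Combining the bounds, tw(G) = 3.

3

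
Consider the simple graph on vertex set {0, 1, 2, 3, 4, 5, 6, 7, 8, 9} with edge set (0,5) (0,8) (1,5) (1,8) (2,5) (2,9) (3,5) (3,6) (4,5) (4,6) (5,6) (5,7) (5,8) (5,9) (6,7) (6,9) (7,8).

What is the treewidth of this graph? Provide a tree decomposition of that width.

Treewidth 2.
One optimal decomposition is:
Bags: B1 = {5, 7, 8}  B2 = {0, 5, 8}  B3 = {5, 6, 7}  B4 = {1, 5, 8}  B5 = {4, 5, 6}  B6 = {5, 6, 9}  B7 = {3, 5, 6}  B8 = {2, 5, 9}
Tree: B1–B2, B1–B3, B2–B4, B3–B5, B5–B6, B5–B7, B6–B8

Every bag has size at most 3, so the width is 3 − 1 = 2 and tw(G) ≤ 2. For the lower bound, the 3 vertices {0, 5, 8} are pairwise adjacent, and any tree decomposition puts a clique entirely inside one bag — forcing width ≥ 2. Therefore the treewidth is 2.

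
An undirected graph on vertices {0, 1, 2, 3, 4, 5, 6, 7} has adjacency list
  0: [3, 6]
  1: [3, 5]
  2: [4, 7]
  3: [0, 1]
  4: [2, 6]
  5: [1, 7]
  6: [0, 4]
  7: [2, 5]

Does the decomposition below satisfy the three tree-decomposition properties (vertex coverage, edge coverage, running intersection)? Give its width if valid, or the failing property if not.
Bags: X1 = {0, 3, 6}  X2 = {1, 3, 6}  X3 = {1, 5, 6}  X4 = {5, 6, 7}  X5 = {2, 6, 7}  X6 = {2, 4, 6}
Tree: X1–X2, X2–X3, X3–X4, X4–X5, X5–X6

Yes; width 2.

Every vertex of G appears in some bag (union = {0, 1, 2, 3, 4, 5, 6, 7}); every edge is covered by a bag; and for each vertex v the set of bags containing v is connected in the bag tree. The decomposition is therefore valid. The largest bag has 3 vertices, so the width is 2.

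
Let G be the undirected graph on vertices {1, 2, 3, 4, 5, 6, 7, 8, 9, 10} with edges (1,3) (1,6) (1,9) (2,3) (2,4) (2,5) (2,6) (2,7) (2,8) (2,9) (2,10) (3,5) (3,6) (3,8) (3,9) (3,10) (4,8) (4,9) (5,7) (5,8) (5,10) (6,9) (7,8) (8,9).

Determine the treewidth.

A width-3 tree decomposition is:
Bags: B1 = {2, 3, 8, 9}  B2 = {2, 3, 5, 8}  B3 = {2, 3, 6, 9}  B4 = {2, 3, 5, 10}  B5 = {1, 3, 6, 9}  B6 = {2, 5, 7, 8}  B7 = {2, 4, 8, 9}
Tree: B1–B2, B1–B3, B2–B4, B3–B5, B2–B6, B1–B7
Each bag holds 4 vertices, so the decomposition has width 3, which upper-bounds the treewidth. For the lower bound, the 4 vertices {1, 3, 6, 9} are pairwise adjacent, and any tree decomposition puts a clique entirely inside one bag — forcing width ≥ 3. The upper and lower bounds meet at 3, so that is the treewidth.

3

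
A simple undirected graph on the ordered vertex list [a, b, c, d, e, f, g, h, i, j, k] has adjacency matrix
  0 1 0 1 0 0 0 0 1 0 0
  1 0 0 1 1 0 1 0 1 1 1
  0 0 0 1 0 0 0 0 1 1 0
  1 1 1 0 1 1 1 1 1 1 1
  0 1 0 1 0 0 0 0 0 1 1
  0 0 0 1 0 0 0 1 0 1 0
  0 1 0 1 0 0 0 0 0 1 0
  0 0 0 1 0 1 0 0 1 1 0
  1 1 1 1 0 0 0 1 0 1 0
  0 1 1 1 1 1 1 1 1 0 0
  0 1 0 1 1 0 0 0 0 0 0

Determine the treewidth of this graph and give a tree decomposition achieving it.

The largest bag has 4 vertices, giving width 3; this decomposition certifies tw(G) ≤ 3. On the other hand G contains the 4-clique {d, f, h, j}. A clique must lie in a single bag of any decomposition, so no decomposition can have width below 3. Combining the bounds, tw(G) = 3.

Treewidth 3.
One such decomposition:
Bags: B1 = {b, d, i, j}  B2 = {d, h, i, j}  B3 = {b, d, e, j}  B4 = {b, d, e, k}  B5 = {b, d, g, j}  B6 = {d, f, h, j}  B7 = {a, b, d, i}  B8 = {c, d, i, j}
Tree: B1–B2, B1–B3, B3–B4, B1–B5, B2–B6, B1–B7, B1–B8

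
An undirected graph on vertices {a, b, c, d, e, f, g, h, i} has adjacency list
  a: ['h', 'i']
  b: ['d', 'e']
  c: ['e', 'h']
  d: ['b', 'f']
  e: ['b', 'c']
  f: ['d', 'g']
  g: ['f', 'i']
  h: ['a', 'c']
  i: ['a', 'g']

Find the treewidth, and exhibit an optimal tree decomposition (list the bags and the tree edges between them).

Every bag has size at most 3, so the width is 3 − 1 = 2 and tw(G) ≤ 2. Since a–i–g–f–d–b–e–c–h–a is a cycle in G, G is not acyclic. Forests are exactly the graphs of treewidth ≤ 1, so tw(G) ≥ 2. Therefore the treewidth is 2.

Treewidth 2.
One such decomposition:
Bags: B1 = {a, g, i}  B2 = {a, f, g}  B3 = {a, d, f}  B4 = {a, b, d}  B5 = {a, b, e}  B6 = {a, c, e}  B7 = {a, c, h}
Tree: B1–B2, B2–B3, B3–B4, B4–B5, B5–B6, B6–B7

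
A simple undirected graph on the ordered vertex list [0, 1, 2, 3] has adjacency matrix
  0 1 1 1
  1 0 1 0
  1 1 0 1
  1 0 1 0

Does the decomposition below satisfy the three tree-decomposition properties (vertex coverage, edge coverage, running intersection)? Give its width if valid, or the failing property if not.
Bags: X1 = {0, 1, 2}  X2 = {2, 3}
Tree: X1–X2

No — edge (0,3) lies in no bag.

A tree decomposition must satisfy three properties: every vertex lies in some bag; for every edge, both endpoints lie together in some bag; and for every vertex, the bags containing it form a connected subtree. Here edge (0,3) lies in no bag, so the decomposition is invalid.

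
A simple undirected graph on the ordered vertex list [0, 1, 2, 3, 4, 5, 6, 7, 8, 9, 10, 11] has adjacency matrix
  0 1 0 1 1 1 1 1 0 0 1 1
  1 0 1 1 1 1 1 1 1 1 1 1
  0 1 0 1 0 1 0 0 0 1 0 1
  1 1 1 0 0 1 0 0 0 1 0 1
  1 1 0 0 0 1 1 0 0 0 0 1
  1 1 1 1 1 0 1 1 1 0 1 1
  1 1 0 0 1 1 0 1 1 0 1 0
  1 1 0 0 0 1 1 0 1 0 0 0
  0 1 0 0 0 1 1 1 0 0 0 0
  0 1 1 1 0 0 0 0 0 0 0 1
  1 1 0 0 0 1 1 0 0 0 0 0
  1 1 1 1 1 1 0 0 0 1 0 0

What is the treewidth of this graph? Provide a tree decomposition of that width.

Treewidth 4.
One such decomposition:
Bags: B1 = {0, 1, 3, 5, 11}  B2 = {0, 1, 4, 5, 11}  B3 = {0, 1, 4, 5, 6}  B4 = {1, 2, 3, 5, 11}  B5 = {0, 1, 5, 6, 7}  B6 = {1, 5, 6, 7, 8}  B7 = {0, 1, 5, 6, 10}  B8 = {1, 2, 3, 9, 11}
Tree: B1–B2, B2–B3, B1–B4, B3–B5, B5–B6, B5–B7, B4–B8

Every bag has size at most 5, so the width is 5 − 1 = 4 and tw(G) ≤ 4. Conversely, {1, 2, 3, 9, 11} is a clique of size 5, and the vertices of any clique must share a bag in every tree decomposition; so some bag has ≥ 5 vertices and tw(G) ≥ 4. The upper and lower bounds meet at 4, so that is the treewidth.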